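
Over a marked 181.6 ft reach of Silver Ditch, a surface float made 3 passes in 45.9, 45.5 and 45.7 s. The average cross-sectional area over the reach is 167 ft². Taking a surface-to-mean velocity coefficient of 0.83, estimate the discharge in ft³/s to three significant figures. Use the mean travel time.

t̄ = (45.9 + 45.5 + 45.7) / 3 = 45.7 s
v_surface = L / t̄ = 181.6 / 45.7 = 3.974 ft/s
v_mean = 0.83 × 3.974 = 3.298 ft/s
Q = A × v_mean = 167 × 3.298 = 550.8 ft³/s

551 ft³/s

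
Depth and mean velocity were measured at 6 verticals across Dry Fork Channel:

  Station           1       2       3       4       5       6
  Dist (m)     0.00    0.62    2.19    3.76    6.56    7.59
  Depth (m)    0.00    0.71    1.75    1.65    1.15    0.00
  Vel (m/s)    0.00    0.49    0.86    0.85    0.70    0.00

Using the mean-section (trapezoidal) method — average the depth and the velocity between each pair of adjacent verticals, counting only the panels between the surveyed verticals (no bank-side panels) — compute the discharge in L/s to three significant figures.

6880 L/s

Panel 1-2: Δb = 0.62 m, d̄ = (0.00+0.71)/2 = 0.355, v̄ = (0.00+0.49)/2 = 0.245 → q = 0.62×0.355×0.245 = 0.05392 m³/s
Panel 2-3: Δb = 1.57 m, d̄ = (0.71+1.75)/2 = 1.23, v̄ = (0.49+0.86)/2 = 0.675 → q = 1.57×1.23×0.675 = 1.303 m³/s
Panel 3-4: Δb = 1.57 m, d̄ = (1.75+1.65)/2 = 1.7, v̄ = (0.86+0.85)/2 = 0.855 → q = 1.57×1.7×0.855 = 2.282 m³/s
Panel 4-5: Δb = 2.8 m, d̄ = (1.65+1.15)/2 = 1.4, v̄ = (0.85+0.70)/2 = 0.775 → q = 2.8×1.4×0.775 = 3.038 m³/s
Panel 5-6: Δb = 1.03 m, d̄ = (1.15+0.00)/2 = 0.575, v̄ = (0.70+0.00)/2 = 0.35 → q = 1.03×0.575×0.35 = 0.2073 m³/s
Q = Σ q = 6.885 m³/s
= 6.885 × 1000 = 6885 L/s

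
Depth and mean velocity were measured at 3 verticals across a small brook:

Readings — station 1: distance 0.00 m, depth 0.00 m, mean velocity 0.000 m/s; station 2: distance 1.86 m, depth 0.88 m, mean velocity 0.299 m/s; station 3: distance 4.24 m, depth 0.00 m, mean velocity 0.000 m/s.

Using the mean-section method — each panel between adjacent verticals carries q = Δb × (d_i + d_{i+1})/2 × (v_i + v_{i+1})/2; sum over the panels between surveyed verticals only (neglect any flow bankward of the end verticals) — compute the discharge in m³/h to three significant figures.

1000 m³/h

Panel 1-2: Δb = 1.86 m, d̄ = (0.00+0.88)/2 = 0.44, v̄ = (0.000+0.299)/2 = 0.1495 → q = 1.86×0.44×0.1495 = 0.1224 m³/s
Panel 2-3: Δb = 2.38 m, d̄ = (0.88+0.00)/2 = 0.44, v̄ = (0.299+0.000)/2 = 0.1495 → q = 2.38×0.44×0.1495 = 0.1566 m³/s
Q = Σ q = 0.2789 m³/s
= 0.2789 × 3600 = 1004 m³/h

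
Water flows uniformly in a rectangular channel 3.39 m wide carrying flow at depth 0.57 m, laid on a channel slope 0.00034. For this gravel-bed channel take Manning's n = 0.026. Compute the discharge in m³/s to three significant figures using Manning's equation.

A = b·y = 3.39 × 0.57 = 1.932 m²
P = b + 2y = 3.39 + 2×0.57 = 4.530 m
R = A/P = 1.932/4.530 = 0.4266 m
Q = (1/n)·A·R^(2/3)·S^(1/2) = (1/0.026) × 1.932 × 0.4266^(2/3) × 0.00034^(1/2) = 0.7765 m³/s

0.777 m³/s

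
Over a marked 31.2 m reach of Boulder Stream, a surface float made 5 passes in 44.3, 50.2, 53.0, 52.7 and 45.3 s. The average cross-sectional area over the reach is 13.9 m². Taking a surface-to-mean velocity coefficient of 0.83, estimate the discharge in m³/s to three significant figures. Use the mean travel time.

t̄ = (44.3 + 50.2 + 53.0 + 52.7 + 45.3) / 5 = 49.1 s
v_surface = L / t̄ = 31.2 / 49.1 = 0.6354 m/s
v_mean = 0.83 × 0.6354 = 0.5274 m/s
Q = A × v_mean = 13.9 × 0.5274 = 7.331 m³/s

7.33 m³/s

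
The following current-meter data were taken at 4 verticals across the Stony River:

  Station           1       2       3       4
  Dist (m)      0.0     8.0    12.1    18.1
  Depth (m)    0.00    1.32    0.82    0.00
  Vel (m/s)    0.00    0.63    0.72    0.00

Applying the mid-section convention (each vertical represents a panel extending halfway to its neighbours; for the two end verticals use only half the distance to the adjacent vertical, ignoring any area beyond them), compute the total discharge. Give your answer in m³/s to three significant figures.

w_2 = (12.1 − 0.0)/2 = 6.05 m; q_2 = 0.63 × 1.32 × 6.05 = 5.031 m³/s
w_3 = (18.1 − 8.0)/2 = 5.05 m; q_3 = 0.72 × 0.82 × 5.05 = 2.982 m³/s
Stations 1, 4 contribute zero (depth or velocity is 0).
Q = Σ qᵢ = 8.013 m³/s

8.01 m³/s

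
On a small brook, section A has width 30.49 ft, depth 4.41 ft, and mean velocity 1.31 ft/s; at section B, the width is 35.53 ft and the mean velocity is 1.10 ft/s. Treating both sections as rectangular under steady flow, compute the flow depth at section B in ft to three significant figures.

4.51 ft

Q = A₁V₁ = (30.49×4.41) × 1.31 = 176.1 ft³/s
d₂ = Q/(b₂ V₂) = 176.1/(35.53×1.10) = 4.507 ft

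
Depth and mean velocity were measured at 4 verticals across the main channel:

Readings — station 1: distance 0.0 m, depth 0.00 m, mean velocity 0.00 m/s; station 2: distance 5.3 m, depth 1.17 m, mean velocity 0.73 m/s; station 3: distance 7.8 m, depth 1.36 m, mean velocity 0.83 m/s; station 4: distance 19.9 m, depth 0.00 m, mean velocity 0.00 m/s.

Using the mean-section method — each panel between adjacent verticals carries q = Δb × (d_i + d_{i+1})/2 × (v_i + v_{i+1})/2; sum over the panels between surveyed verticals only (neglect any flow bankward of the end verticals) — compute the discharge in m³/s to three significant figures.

Panel 1-2: Δb = 5.3 m, d̄ = (0.00+1.17)/2 = 0.585, v̄ = (0.00+0.73)/2 = 0.365 → q = 5.3×0.585×0.365 = 1.132 m³/s
Panel 2-3: Δb = 2.5 m, d̄ = (1.17+1.36)/2 = 1.265, v̄ = (0.73+0.83)/2 = 0.78 → q = 2.5×1.265×0.78 = 2.467 m³/s
Panel 3-4: Δb = 12.1 m, d̄ = (1.36+0.00)/2 = 0.68, v̄ = (0.83+0.00)/2 = 0.415 → q = 12.1×0.68×0.415 = 3.415 m³/s
Q = Σ q = 7.013 m³/s

7.01 m³/s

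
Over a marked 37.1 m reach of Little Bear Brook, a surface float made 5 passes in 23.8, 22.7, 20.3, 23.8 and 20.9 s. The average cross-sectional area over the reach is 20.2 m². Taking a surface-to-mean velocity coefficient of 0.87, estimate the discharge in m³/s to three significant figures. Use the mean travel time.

29.2 m³/s

t̄ = (23.8 + 22.7 + 20.3 + 23.8 + 20.9) / 5 = 22.3 s
v_surface = L / t̄ = 37.1 / 22.3 = 1.664 m/s
v_mean = 0.87 × 1.664 = 1.447 m/s
Q = A × v_mean = 20.2 × 1.447 = 29.24 m³/s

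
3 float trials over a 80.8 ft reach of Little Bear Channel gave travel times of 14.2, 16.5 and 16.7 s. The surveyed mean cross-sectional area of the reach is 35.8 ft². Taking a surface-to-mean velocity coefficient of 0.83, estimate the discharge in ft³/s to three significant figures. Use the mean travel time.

152 ft³/s

t̄ = (14.2 + 16.5 + 16.7) / 3 = 15.8 s
v_surface = L / t̄ = 80.8 / 15.8 = 5.114 ft/s
v_mean = 0.83 × 5.114 = 4.245 ft/s
Q = A × v_mean = 35.8 × 4.245 = 152.0 ft³/s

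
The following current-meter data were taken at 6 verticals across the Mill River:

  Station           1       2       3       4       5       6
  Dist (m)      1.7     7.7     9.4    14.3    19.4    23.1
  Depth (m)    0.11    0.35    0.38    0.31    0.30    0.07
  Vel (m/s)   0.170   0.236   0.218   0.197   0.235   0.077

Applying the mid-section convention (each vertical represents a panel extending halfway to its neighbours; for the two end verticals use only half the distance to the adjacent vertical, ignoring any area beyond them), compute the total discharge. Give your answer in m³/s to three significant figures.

1.27 m³/s

w_1 = (7.7 − 1.7)/2 = 3 m; q_1 = 0.170 × 0.11 × 3 = 0.05610 m³/s
w_2 = (9.4 − 1.7)/2 = 3.85 m; q_2 = 0.236 × 0.35 × 3.85 = 0.3180 m³/s
w_3 = (14.3 − 7.7)/2 = 3.3 m; q_3 = 0.218 × 0.38 × 3.3 = 0.2734 m³/s
w_4 = (19.4 − 9.4)/2 = 5 m; q_4 = 0.197 × 0.31 × 5 = 0.3054 m³/s
w_5 = (23.1 − 14.3)/2 = 4.4 m; q_5 = 0.235 × 0.30 × 4.4 = 0.3102 m³/s
w_6 = (23.1 − 19.4)/2 = 1.85 m; q_6 = 0.077 × 0.07 × 1.85 = 0.009972 m³/s
Q = Σ qᵢ = 1.273 m³/s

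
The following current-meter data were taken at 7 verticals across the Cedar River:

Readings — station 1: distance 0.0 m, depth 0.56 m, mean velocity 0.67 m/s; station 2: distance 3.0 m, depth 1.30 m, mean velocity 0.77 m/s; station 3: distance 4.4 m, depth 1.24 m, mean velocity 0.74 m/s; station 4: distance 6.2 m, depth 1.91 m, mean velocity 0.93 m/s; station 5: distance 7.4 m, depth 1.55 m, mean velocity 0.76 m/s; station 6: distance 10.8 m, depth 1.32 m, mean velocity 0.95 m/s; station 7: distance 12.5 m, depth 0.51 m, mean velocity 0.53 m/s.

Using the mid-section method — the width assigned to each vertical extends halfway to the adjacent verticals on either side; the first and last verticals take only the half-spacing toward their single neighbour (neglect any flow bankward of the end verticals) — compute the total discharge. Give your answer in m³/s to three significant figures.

13.0 m³/s

w_1 = (3.0 − 0.0)/2 = 1.5 m; q_1 = 0.67 × 0.56 × 1.5 = 0.5628 m³/s
w_2 = (4.4 − 0.0)/2 = 2.2 m; q_2 = 0.77 × 1.30 × 2.2 = 2.202 m³/s
w_3 = (6.2 − 3.0)/2 = 1.6 m; q_3 = 0.74 × 1.24 × 1.6 = 1.468 m³/s
w_4 = (7.4 − 4.4)/2 = 1.5 m; q_4 = 0.93 × 1.91 × 1.5 = 2.664 m³/s
w_5 = (10.8 − 6.2)/2 = 2.3 m; q_5 = 0.76 × 1.55 × 2.3 = 2.709 m³/s
w_6 = (12.5 − 7.4)/2 = 2.55 m; q_6 = 0.95 × 1.32 × 2.55 = 3.198 m³/s
w_7 = (12.5 − 10.8)/2 = 0.85 m; q_7 = 0.53 × 0.51 × 0.85 = 0.2298 m³/s
Q = Σ qᵢ = 13.03 m³/s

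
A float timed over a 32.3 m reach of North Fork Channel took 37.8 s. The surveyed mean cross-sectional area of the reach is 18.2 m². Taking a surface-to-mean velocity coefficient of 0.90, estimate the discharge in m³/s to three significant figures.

v_surface = L / t̄ = 32.3 / 37.8 = 0.8545 m/s
v_mean = 0.90 × 0.8545 = 0.7690 m/s
Q = A × v_mean = 18.2 × 0.7690 = 14.00 m³/s

14.0 m³/s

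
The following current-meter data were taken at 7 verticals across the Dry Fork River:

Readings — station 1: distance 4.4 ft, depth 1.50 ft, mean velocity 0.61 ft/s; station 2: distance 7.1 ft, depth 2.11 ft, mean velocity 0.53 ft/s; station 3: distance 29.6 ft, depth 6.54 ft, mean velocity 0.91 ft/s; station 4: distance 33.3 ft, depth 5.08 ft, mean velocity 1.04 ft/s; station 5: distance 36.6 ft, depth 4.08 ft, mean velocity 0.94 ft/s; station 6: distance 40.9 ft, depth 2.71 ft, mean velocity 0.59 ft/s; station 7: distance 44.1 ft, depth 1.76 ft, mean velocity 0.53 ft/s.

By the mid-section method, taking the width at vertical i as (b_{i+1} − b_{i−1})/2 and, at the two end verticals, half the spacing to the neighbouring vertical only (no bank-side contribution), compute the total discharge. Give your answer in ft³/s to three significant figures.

w_1 = (7.1 − 4.4)/2 = 1.35 ft; q_1 = 0.61 × 1.50 × 1.35 = 1.235 ft³/s
w_2 = (29.6 − 4.4)/2 = 12.6 ft; q_2 = 0.53 × 2.11 × 12.6 = 14.09 ft³/s
w_3 = (33.3 − 7.1)/2 = 13.1 ft; q_3 = 0.91 × 6.54 × 13.1 = 77.96 ft³/s
w_4 = (36.6 − 29.6)/2 = 3.5 ft; q_4 = 1.04 × 5.08 × 3.5 = 18.49 ft³/s
w_5 = (40.9 − 33.3)/2 = 3.8 ft; q_5 = 0.94 × 4.08 × 3.8 = 14.57 ft³/s
w_6 = (44.1 − 36.6)/2 = 3.75 ft; q_6 = 0.59 × 2.71 × 3.75 = 5.996 ft³/s
w_7 = (44.1 − 40.9)/2 = 1.6 ft; q_7 = 0.53 × 1.76 × 1.6 = 1.492 ft³/s
Q = Σ qᵢ = 133.8 ft³/s

134 ft³/s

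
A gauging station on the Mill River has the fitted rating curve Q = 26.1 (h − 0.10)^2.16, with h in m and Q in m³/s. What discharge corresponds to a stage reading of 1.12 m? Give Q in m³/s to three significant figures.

Q = 26.1 × (1.12 − 0.10)^2.16 = 26.1 × 1.02^2.16 = 27.24 m³/s

27.2 m³/s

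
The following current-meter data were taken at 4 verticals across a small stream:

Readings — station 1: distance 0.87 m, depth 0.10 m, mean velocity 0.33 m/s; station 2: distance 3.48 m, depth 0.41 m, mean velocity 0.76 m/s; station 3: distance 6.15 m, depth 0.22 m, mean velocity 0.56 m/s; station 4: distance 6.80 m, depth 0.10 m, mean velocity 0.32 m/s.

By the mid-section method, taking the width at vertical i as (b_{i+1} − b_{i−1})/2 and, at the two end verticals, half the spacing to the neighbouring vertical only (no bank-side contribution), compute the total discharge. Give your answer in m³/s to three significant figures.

w_1 = (3.48 − 0.87)/2 = 1.305 m; q_1 = 0.33 × 0.10 × 1.305 = 0.04307 m³/s
w_2 = (6.15 − 0.87)/2 = 2.64 m; q_2 = 0.76 × 0.41 × 2.64 = 0.8226 m³/s
w_3 = (6.80 − 3.48)/2 = 1.66 m; q_3 = 0.56 × 0.22 × 1.66 = 0.2045 m³/s
w_4 = (6.80 − 6.15)/2 = 0.325 m; q_4 = 0.32 × 0.10 × 0.325 = 0.01040 m³/s
Q = Σ qᵢ = 1.081 m³/s

1.08 m³/s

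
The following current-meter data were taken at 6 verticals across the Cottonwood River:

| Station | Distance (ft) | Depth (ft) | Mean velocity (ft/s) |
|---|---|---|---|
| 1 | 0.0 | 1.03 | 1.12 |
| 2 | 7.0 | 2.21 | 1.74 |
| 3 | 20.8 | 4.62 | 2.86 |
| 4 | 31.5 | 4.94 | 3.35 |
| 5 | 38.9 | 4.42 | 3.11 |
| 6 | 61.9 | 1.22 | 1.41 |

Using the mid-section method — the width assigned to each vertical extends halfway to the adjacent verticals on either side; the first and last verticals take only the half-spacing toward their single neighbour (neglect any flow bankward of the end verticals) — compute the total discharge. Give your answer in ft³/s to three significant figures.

w_1 = (7.0 − 0.0)/2 = 3.5 ft; q_1 = 1.12 × 1.03 × 3.5 = 4.038 ft³/s
w_2 = (20.8 − 0.0)/2 = 10.4 ft; q_2 = 1.74 × 2.21 × 10.4 = 39.99 ft³/s
w_3 = (31.5 − 7.0)/2 = 12.25 ft; q_3 = 2.86 × 4.62 × 12.25 = 161.9 ft³/s
w_4 = (38.9 − 20.8)/2 = 9.05 ft; q_4 = 3.35 × 4.94 × 9.05 = 149.8 ft³/s
w_5 = (61.9 − 31.5)/2 = 15.2 ft; q_5 = 3.11 × 4.42 × 15.2 = 208.9 ft³/s
w_6 = (61.9 − 38.9)/2 = 11.5 ft; q_6 = 1.41 × 1.22 × 11.5 = 19.78 ft³/s
Q = Σ qᵢ = 584.4 ft³/s

584 ft³/s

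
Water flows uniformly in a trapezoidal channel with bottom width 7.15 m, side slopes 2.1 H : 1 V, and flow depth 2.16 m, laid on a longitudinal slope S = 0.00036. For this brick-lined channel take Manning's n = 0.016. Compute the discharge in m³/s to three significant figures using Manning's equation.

38.7 m³/s

A = (b + z·y)·y = (7.15 + 2.1×2.16)×2.16 = 25.24 m²
P = b + 2y√(1+z²) = 7.15 + 2×2.16×√(1+2.1²) = 17.20 m
R = A/P = 25.24/17.20 = 1.468 m
Q = (1/n)·A·R^(2/3)·S^(1/2) = (1/0.016) × 25.24 × 1.468^(2/3) × 0.00036^(1/2) = 38.66 m³/s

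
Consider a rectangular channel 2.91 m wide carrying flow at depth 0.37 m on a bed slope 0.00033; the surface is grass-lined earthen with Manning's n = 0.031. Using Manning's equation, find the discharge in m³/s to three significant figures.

0.280 m³/s

A = b·y = 2.91 × 0.37 = 1.077 m²
P = b + 2y = 2.91 + 2×0.37 = 3.650 m
R = A/P = 1.077/3.650 = 0.2950 m
Q = (1/n)·A·R^(2/3)·S^(1/2) = (1/0.031) × 1.077 × 0.2950^(2/3) × 0.00033^(1/2) = 0.2796 m³/s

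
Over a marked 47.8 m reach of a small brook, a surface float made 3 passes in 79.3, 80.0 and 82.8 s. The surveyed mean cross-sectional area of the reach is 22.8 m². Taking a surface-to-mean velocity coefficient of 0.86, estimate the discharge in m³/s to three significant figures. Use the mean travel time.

11.6 m³/s

t̄ = (79.3 + 80.0 + 82.8) / 3 = 80.7 s
v_surface = L / t̄ = 47.8 / 80.7 = 0.5923 m/s
v_mean = 0.86 × 0.5923 = 0.5094 m/s
Q = A × v_mean = 22.8 × 0.5094 = 11.61 m³/s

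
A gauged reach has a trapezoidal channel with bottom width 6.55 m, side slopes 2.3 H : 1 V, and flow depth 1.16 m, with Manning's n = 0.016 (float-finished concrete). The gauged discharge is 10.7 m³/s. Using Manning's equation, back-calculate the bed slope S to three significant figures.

A = (b + z·y)·y = (6.55 + 2.3×1.16)×1.16 = 10.69 m²
P = b + 2y√(1+z²) = 6.55 + 2×1.16×√(1+2.3²) = 12.37 m
R = A/P = 10.69/12.37 = 0.8645 m
S = (Q·n / (1·A·R^(2/3)))² = (10.7×0.016 / (1×10.69×0.9075))² = 0.0003113

0.000311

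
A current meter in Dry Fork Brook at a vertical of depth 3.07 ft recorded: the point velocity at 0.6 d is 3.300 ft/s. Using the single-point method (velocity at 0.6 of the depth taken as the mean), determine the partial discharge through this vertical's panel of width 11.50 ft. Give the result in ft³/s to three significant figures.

v̄ = v₀.₆ = 3.300 ft/s
q = v̄ × d × w = 3.300 × 3.07 × 11.50 = 116.5 ft³/s

117 ft³/s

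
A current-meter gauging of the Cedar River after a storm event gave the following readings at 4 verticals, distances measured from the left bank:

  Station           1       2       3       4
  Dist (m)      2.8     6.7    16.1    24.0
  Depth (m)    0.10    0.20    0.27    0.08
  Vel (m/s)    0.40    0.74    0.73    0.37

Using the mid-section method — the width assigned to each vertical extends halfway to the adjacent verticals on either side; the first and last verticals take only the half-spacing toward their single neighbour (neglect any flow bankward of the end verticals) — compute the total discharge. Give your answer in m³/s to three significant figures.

w_1 = (6.7 − 2.8)/2 = 1.95 m; q_1 = 0.40 × 0.10 × 1.95 = 0.07800 m³/s
w_2 = (16.1 − 2.8)/2 = 6.65 m; q_2 = 0.74 × 0.20 × 6.65 = 0.9842 m³/s
w_3 = (24.0 − 6.7)/2 = 8.65 m; q_3 = 0.73 × 0.27 × 8.65 = 1.705 m³/s
w_4 = (24.0 − 16.1)/2 = 3.95 m; q_4 = 0.37 × 0.08 × 3.95 = 0.1169 m³/s
Q = Σ qᵢ = 2.884 m³/s

2.88 m³/s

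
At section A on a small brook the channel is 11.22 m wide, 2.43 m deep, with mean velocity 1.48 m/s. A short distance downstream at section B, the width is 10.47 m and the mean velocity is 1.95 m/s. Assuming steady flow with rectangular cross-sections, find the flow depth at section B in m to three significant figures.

Q = A₁V₁ = (11.22×2.43) × 1.48 = 40.35 m³/s
d₂ = Q/(b₂ V₂) = 40.35/(10.47×1.95) = 1.976 m

1.98 m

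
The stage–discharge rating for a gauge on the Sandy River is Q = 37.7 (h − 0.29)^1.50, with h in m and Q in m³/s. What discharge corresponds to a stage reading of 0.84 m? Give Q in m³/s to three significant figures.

Q = 37.7 × (0.84 − 0.29)^1.50 = 37.7 × 0.55^1.50 = 15.38 m³/s

15.4 m³/s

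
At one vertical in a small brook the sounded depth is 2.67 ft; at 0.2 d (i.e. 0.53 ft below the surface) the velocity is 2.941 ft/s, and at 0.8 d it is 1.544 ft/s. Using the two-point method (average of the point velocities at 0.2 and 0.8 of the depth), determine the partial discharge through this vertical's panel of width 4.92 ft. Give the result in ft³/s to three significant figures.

29.5 ft³/s

v̄ = (2.941 + 1.544) / 2 = 2.243 ft/s
q = v̄ × d × w = 2.243 × 2.67 × 4.92 = 29.46 ft³/s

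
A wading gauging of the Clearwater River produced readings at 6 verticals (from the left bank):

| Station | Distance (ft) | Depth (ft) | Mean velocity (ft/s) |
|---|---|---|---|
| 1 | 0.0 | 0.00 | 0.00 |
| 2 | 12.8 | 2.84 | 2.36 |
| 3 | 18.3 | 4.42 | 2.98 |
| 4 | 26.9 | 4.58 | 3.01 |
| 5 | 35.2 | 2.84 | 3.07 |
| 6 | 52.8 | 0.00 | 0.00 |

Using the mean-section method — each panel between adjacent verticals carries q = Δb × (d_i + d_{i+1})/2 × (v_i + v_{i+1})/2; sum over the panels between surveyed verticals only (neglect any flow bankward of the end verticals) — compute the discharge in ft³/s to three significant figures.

323 ft³/s

Panel 1-2: Δb = 12.8 ft, d̄ = (0.00+2.84)/2 = 1.42, v̄ = (0.00+2.36)/2 = 1.18 → q = 12.8×1.42×1.18 = 21.45 ft³/s
Panel 2-3: Δb = 5.5 ft, d̄ = (2.84+4.42)/2 = 3.63, v̄ = (2.36+2.98)/2 = 2.67 → q = 5.5×3.63×2.67 = 53.31 ft³/s
Panel 3-4: Δb = 8.6 ft, d̄ = (4.42+4.58)/2 = 4.5, v̄ = (2.98+3.01)/2 = 2.995 → q = 8.6×4.5×2.995 = 115.9 ft³/s
Panel 4-5: Δb = 8.3 ft, d̄ = (4.58+2.84)/2 = 3.71, v̄ = (3.01+3.07)/2 = 3.04 → q = 8.3×3.71×3.04 = 93.61 ft³/s
Panel 5-6: Δb = 17.6 ft, d̄ = (2.84+0.00)/2 = 1.42, v̄ = (3.07+0.00)/2 = 1.535 → q = 17.6×1.42×1.535 = 38.36 ft³/s
Q = Σ q = 322.6 ft³/s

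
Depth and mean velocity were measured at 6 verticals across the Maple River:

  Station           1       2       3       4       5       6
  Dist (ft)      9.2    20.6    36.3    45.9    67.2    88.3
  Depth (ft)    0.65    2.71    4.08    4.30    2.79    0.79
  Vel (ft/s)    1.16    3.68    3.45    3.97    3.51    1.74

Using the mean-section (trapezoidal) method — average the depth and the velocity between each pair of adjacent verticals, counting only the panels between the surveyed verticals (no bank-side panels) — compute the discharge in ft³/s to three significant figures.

767 ft³/s

Panel 1-2: Δb = 11.4 ft, d̄ = (0.65+2.71)/2 = 1.68, v̄ = (1.16+3.68)/2 = 2.42 → q = 11.4×1.68×2.42 = 46.35 ft³/s
Panel 2-3: Δb = 15.7 ft, d̄ = (2.71+4.08)/2 = 3.395, v̄ = (3.68+3.45)/2 = 3.565 → q = 15.7×3.395×3.565 = 190.0 ft³/s
Panel 3-4: Δb = 9.6 ft, d̄ = (4.08+4.30)/2 = 4.19, v̄ = (3.45+3.97)/2 = 3.71 → q = 9.6×4.19×3.71 = 149.2 ft³/s
Panel 4-5: Δb = 21.3 ft, d̄ = (4.30+2.79)/2 = 3.545, v̄ = (3.97+3.51)/2 = 3.74 → q = 21.3×3.545×3.74 = 282.4 ft³/s
Panel 5-6: Δb = 21.1 ft, d̄ = (2.79+0.79)/2 = 1.79, v̄ = (3.51+1.74)/2 = 2.625 → q = 21.1×1.79×2.625 = 99.14 ft³/s
Q = Σ q = 767.1 ft³/s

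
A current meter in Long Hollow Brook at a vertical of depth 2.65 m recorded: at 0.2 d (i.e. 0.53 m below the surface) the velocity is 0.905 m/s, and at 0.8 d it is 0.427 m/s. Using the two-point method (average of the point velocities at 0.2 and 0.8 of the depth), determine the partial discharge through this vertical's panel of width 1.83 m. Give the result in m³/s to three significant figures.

v̄ = (0.905 + 0.427) / 2 = 0.6660 m/s
q = v̄ × d × w = 0.6660 × 2.65 × 1.83 = 3.230 m³/s

3.23 m³/s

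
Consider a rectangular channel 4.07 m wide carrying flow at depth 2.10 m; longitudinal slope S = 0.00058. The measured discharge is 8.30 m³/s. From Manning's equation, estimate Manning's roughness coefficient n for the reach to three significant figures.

0.0254

A = b·y = 4.07 × 2.10 = 8.547 m²
P = b + 2y = 4.07 + 2×2.10 = 8.270 m
R = A/P = 8.547/8.270 = 1.033 m
n = (1/Q)·A·R^(2/3)·S^(1/2) = (1/8.30) × 8.547 × 1.022 × 0.02408 = 0.02535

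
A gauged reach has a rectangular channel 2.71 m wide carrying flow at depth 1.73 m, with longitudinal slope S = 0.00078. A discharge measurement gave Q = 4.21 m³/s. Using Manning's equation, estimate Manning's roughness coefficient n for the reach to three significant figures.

0.0259

A = b·y = 2.71 × 1.73 = 4.688 m²
P = b + 2y = 2.71 + 2×1.73 = 6.170 m
R = A/P = 4.688/6.170 = 0.7599 m
n = (1/Q)·A·R^(2/3)·S^(1/2) = (1/4.21) × 4.688 × 0.8327 × 0.02793 = 0.02590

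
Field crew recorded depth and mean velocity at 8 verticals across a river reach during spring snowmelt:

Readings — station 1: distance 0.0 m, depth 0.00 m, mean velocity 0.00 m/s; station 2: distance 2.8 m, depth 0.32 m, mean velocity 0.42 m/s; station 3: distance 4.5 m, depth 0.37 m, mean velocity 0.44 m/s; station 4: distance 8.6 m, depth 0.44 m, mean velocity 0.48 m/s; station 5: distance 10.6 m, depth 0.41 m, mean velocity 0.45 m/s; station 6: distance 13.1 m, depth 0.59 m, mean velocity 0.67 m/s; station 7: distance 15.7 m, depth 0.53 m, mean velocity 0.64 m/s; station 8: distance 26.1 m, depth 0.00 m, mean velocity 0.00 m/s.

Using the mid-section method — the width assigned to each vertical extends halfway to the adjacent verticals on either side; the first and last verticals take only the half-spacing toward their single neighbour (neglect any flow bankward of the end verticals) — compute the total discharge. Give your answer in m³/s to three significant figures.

w_2 = (4.5 − 0.0)/2 = 2.25 m; q_2 = 0.42 × 0.32 × 2.25 = 0.3024 m³/s
w_3 = (8.6 − 2.8)/2 = 2.9 m; q_3 = 0.44 × 0.37 × 2.9 = 0.4721 m³/s
w_4 = (10.6 − 4.5)/2 = 3.05 m; q_4 = 0.48 × 0.44 × 3.05 = 0.6442 m³/s
w_5 = (13.1 − 8.6)/2 = 2.25 m; q_5 = 0.45 × 0.41 × 2.25 = 0.4151 m³/s
w_6 = (15.7 − 10.6)/2 = 2.55 m; q_6 = 0.67 × 0.59 × 2.55 = 1.008 m³/s
w_7 = (26.1 − 13.1)/2 = 6.5 m; q_7 = 0.64 × 0.53 × 6.5 = 2.205 m³/s
Stations 1, 8 contribute zero (depth or velocity is 0).
Q = Σ qᵢ = 5.047 m³/s

5.05 m³/s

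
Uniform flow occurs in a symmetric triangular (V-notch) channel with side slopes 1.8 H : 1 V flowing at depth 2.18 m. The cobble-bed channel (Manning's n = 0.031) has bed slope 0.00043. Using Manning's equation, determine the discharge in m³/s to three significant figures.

A = z·y² = 1.8×2.18² = 8.554 m²
P = 2y√(1+z²) = 2×2.18×√(1+1.8²) = 8.978 m
R = A/P = 8.554/8.978 = 0.9528 m
Q = (1/n)·A·R^(2/3)·S^(1/2) = (1/0.031) × 8.554 × 0.9528^(2/3) × 0.00043^(1/2) = 5.541 m³/s

5.54 m³/s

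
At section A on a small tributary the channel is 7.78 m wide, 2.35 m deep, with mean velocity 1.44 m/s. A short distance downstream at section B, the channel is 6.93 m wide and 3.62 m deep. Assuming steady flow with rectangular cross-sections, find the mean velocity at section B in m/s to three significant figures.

1.05 m/s

Q = A₁V₁ = (7.78×2.35) × 1.44 = 26.33 m³/s
A₂ = 6.93 × 3.62 = 25.09 m²
V₂ = Q/A₂ = 26.33/25.09 = 1.049 m/s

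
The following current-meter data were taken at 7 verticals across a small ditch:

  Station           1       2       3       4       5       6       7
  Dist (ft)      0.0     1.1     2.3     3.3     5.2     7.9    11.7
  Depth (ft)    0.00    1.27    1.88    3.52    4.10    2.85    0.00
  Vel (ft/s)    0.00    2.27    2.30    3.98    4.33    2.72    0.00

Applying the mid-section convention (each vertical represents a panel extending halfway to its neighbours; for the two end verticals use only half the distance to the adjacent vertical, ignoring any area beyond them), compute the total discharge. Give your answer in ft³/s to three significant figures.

w_2 = (2.3 − 0.0)/2 = 1.15 ft; q_2 = 2.27 × 1.27 × 1.15 = 3.315 ft³/s
w_3 = (3.3 − 1.1)/2 = 1.1 ft; q_3 = 2.30 × 1.88 × 1.1 = 4.756 ft³/s
w_4 = (5.2 − 2.3)/2 = 1.45 ft; q_4 = 3.98 × 3.52 × 1.45 = 20.31 ft³/s
w_5 = (7.9 − 3.3)/2 = 2.3 ft; q_5 = 4.33 × 4.10 × 2.3 = 40.83 ft³/s
w_6 = (11.7 − 5.2)/2 = 3.25 ft; q_6 = 2.72 × 2.85 × 3.25 = 25.19 ft³/s
Stations 1, 7 contribute zero (depth or velocity is 0).
Q = Σ qᵢ = 94.41 ft³/s

94.4 ft³/s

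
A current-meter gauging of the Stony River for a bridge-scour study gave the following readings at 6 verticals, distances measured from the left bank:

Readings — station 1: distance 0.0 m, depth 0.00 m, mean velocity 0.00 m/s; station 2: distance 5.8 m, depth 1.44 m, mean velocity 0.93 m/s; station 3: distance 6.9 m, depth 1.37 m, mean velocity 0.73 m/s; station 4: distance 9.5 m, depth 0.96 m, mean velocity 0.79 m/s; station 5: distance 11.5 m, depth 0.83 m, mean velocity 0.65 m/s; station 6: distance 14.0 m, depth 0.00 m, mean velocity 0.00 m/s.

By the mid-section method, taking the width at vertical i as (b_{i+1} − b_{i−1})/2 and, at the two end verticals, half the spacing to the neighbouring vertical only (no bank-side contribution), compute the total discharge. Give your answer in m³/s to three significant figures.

9.43 m³/s

w_2 = (6.9 − 0.0)/2 = 3.45 m; q_2 = 0.93 × 1.44 × 3.45 = 4.620 m³/s
w_3 = (9.5 − 5.8)/2 = 1.85 m; q_3 = 0.73 × 1.37 × 1.85 = 1.850 m³/s
w_4 = (11.5 − 6.9)/2 = 2.3 m; q_4 = 0.79 × 0.96 × 2.3 = 1.744 m³/s
w_5 = (14.0 − 9.5)/2 = 2.25 m; q_5 = 0.65 × 0.83 × 2.25 = 1.214 m³/s
Stations 1, 6 contribute zero (depth or velocity is 0).
Q = Σ qᵢ = 9.429 m³/s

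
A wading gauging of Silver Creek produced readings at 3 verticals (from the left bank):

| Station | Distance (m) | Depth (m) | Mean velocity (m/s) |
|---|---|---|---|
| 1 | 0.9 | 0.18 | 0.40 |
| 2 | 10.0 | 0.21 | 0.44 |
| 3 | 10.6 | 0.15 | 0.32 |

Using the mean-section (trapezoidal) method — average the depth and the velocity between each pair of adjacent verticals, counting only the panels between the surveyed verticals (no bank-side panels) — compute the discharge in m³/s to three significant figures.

Panel 1-2: Δb = 9.1 m, d̄ = (0.18+0.21)/2 = 0.195, v̄ = (0.40+0.44)/2 = 0.42 → q = 9.1×0.195×0.42 = 0.7453 m³/s
Panel 2-3: Δb = 0.6 m, d̄ = (0.21+0.15)/2 = 0.18, v̄ = (0.44+0.32)/2 = 0.38 → q = 0.6×0.18×0.38 = 0.04104 m³/s
Q = Σ q = 0.7863 m³/s

0.786 m³/s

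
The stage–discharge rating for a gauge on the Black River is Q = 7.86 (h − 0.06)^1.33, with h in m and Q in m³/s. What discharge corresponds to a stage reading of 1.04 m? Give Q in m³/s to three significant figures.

Q = 7.86 × (1.04 − 0.06)^1.33 = 7.86 × 0.98^1.33 = 7.652 m³/s

7.65 m³/s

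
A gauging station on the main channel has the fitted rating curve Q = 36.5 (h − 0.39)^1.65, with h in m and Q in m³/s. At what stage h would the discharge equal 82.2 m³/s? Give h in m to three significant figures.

h − h₀ = (Q/C)^(1/b) = (82.2/36.5)^(1/1.65) = 1.636 m
h = 0.39 + 1.636 = 2.026 m

2.03 m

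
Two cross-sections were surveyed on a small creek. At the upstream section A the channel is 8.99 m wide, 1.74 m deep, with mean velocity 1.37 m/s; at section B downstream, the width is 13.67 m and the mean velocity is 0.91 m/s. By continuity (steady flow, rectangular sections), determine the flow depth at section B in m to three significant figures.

1.72 m

Q = A₁V₁ = (8.99×1.74) × 1.37 = 21.43 m³/s
d₂ = Q/(b₂ V₂) = 21.43/(13.67×0.91) = 1.723 m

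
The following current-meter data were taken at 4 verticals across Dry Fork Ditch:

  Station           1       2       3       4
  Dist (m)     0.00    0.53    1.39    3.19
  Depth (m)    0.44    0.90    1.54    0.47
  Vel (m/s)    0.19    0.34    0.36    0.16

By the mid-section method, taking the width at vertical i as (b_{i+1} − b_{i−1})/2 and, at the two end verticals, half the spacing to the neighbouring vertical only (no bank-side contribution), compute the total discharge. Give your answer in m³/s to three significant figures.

1.04 m³/s

w_1 = (0.53 − 0.00)/2 = 0.265 m; q_1 = 0.19 × 0.44 × 0.265 = 0.02215 m³/s
w_2 = (1.39 − 0.00)/2 = 0.695 m; q_2 = 0.34 × 0.90 × 0.695 = 0.2127 m³/s
w_3 = (3.19 − 0.53)/2 = 1.33 m; q_3 = 0.36 × 1.54 × 1.33 = 0.7374 m³/s
w_4 = (3.19 − 1.39)/2 = 0.9 m; q_4 = 0.16 × 0.47 × 0.9 = 0.06768 m³/s
Q = Σ qᵢ = 1.040 m³/s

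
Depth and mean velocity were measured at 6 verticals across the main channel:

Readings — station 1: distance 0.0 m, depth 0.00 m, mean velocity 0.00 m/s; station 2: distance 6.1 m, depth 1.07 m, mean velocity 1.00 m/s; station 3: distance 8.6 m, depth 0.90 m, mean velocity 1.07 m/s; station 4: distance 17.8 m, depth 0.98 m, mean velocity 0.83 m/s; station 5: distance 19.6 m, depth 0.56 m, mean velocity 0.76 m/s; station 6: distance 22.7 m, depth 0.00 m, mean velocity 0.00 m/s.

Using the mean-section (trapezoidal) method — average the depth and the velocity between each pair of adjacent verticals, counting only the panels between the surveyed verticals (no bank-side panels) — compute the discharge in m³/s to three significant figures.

Panel 1-2: Δb = 6.1 m, d̄ = (0.00+1.07)/2 = 0.535, v̄ = (0.00+1.00)/2 = 0.5 → q = 6.1×0.535×0.5 = 1.632 m³/s
Panel 2-3: Δb = 2.5 m, d̄ = (1.07+0.90)/2 = 0.985, v̄ = (1.00+1.07)/2 = 1.035 → q = 2.5×0.985×1.035 = 2.549 m³/s
Panel 3-4: Δb = 9.2 m, d̄ = (0.90+0.98)/2 = 0.94, v̄ = (1.07+0.83)/2 = 0.95 → q = 9.2×0.94×0.95 = 8.216 m³/s
Panel 4-5: Δb = 1.8 m, d̄ = (0.98+0.56)/2 = 0.77, v̄ = (0.83+0.76)/2 = 0.795 → q = 1.8×0.77×0.795 = 1.102 m³/s
Panel 5-6: Δb = 3.1 m, d̄ = (0.56+0.00)/2 = 0.28, v̄ = (0.76+0.00)/2 = 0.38 → q = 3.1×0.28×0.38 = 0.3298 m³/s
Q = Σ q = 13.83 m³/s

13.8 m³/s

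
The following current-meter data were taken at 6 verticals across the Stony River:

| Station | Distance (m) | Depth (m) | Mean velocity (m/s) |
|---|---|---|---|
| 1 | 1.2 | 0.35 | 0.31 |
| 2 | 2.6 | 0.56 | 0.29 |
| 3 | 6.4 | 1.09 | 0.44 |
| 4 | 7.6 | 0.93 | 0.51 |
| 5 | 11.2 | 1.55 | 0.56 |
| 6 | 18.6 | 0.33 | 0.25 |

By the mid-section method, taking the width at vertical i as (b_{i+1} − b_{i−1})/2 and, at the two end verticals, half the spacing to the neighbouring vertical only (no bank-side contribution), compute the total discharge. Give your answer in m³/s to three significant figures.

w_1 = (2.6 − 1.2)/2 = 0.7 m; q_1 = 0.31 × 0.35 × 0.7 = 0.07595 m³/s
w_2 = (6.4 − 1.2)/2 = 2.6 m; q_2 = 0.29 × 0.56 × 2.6 = 0.4222 m³/s
w_3 = (7.6 − 2.6)/2 = 2.5 m; q_3 = 0.44 × 1.09 × 2.5 = 1.199 m³/s
w_4 = (11.2 − 6.4)/2 = 2.4 m; q_4 = 0.51 × 0.93 × 2.4 = 1.138 m³/s
w_5 = (18.6 − 7.6)/2 = 5.5 m; q_5 = 0.56 × 1.55 × 5.5 = 4.774 m³/s
w_6 = (18.6 − 11.2)/2 = 3.7 m; q_6 = 0.25 × 0.33 × 3.7 = 0.3053 m³/s
Q = Σ qᵢ = 7.915 m³/s

7.91 m³/s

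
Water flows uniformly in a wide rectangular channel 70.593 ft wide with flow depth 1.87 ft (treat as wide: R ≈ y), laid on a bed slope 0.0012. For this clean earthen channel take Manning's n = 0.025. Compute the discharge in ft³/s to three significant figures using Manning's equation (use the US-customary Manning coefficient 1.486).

A = b·y = 70.593 × 1.87 = 132.0 ft²
Wide channel: R ≈ y = 1.87 ft
Q = (1.486/n)·A·R^(2/3)·S^(1/2) = (1.486/0.025) × 132.0 × 1.870^(2/3) × 0.0012^(1/2) = 412.6 ft³/s

413 ft³/s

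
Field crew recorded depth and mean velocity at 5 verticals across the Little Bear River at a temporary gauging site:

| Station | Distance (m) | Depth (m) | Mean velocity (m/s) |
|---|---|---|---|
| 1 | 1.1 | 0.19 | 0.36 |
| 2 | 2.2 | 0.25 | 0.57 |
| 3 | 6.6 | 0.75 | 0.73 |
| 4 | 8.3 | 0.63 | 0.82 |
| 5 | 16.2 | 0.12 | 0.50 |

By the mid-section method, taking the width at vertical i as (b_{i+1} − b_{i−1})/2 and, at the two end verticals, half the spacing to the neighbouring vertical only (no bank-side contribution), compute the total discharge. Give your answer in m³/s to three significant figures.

4.82 m³/s

w_1 = (2.2 − 1.1)/2 = 0.55 m; q_1 = 0.36 × 0.19 × 0.55 = 0.03762 m³/s
w_2 = (6.6 − 1.1)/2 = 2.75 m; q_2 = 0.57 × 0.25 × 2.75 = 0.3919 m³/s
w_3 = (8.3 − 2.2)/2 = 3.05 m; q_3 = 0.73 × 0.75 × 3.05 = 1.670 m³/s
w_4 = (16.2 − 6.6)/2 = 4.8 m; q_4 = 0.82 × 0.63 × 4.8 = 2.480 m³/s
w_5 = (16.2 − 8.3)/2 = 3.95 m; q_5 = 0.50 × 0.12 × 3.95 = 0.2370 m³/s
Q = Σ qᵢ = 4.816 m³/s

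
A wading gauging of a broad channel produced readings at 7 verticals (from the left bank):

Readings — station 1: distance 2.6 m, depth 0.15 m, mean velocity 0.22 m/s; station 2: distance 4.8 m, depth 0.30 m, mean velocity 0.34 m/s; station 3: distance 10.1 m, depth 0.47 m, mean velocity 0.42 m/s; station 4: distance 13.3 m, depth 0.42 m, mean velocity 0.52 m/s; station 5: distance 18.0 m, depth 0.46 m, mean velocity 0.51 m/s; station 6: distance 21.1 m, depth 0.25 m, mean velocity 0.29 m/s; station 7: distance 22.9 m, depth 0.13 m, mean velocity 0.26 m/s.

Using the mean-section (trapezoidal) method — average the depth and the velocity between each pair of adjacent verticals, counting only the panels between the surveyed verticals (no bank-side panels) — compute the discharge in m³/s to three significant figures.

3.18 m³/s

Panel 1-2: Δb = 2.2 m, d̄ = (0.15+0.30)/2 = 0.225, v̄ = (0.22+0.34)/2 = 0.28 → q = 2.2×0.225×0.28 = 0.1386 m³/s
Panel 2-3: Δb = 5.3 m, d̄ = (0.30+0.47)/2 = 0.385, v̄ = (0.34+0.42)/2 = 0.38 → q = 5.3×0.385×0.38 = 0.7754 m³/s
Panel 3-4: Δb = 3.2 m, d̄ = (0.47+0.42)/2 = 0.445, v̄ = (0.42+0.52)/2 = 0.47 → q = 3.2×0.445×0.47 = 0.6693 m³/s
Panel 4-5: Δb = 4.7 m, d̄ = (0.42+0.46)/2 = 0.44, v̄ = (0.52+0.51)/2 = 0.515 → q = 4.7×0.44×0.515 = 1.065 m³/s
Panel 5-6: Δb = 3.1 m, d̄ = (0.46+0.25)/2 = 0.355, v̄ = (0.51+0.29)/2 = 0.4 → q = 3.1×0.355×0.4 = 0.4402 m³/s
Panel 6-7: Δb = 1.8 m, d̄ = (0.25+0.13)/2 = 0.19, v̄ = (0.29+0.26)/2 = 0.275 → q = 1.8×0.19×0.275 = 0.09405 m³/s
Q = Σ q = 3.183 m³/s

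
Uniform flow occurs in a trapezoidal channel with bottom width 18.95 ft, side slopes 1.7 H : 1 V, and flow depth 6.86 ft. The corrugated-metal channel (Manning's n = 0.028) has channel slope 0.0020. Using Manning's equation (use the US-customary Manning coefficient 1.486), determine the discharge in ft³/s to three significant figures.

1370 ft³/s

A = (b + z·y)·y = (18.95 + 1.7×6.86)×6.86 = 210.0 ft²
P = b + 2y√(1+z²) = 18.95 + 2×6.86×√(1+1.7²) = 46.01 ft
R = A/P = 210.0/46.01 = 4.564 ft
Q = (1.486/n)·A·R^(2/3)·S^(1/2) = (1.486/0.028) × 210.0 × 4.564^(2/3) × 0.0020^(1/2) = 1371 ft³/s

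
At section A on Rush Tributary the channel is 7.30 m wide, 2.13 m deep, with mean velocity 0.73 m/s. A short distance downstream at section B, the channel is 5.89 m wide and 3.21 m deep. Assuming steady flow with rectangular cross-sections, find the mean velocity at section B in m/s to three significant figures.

Q = A₁V₁ = (7.30×2.13) × 0.73 = 11.35 m³/s
A₂ = 5.89 × 3.21 = 18.91 m²
V₂ = Q/A₂ = 11.35/18.91 = 0.6004 m/s

0.600 m/s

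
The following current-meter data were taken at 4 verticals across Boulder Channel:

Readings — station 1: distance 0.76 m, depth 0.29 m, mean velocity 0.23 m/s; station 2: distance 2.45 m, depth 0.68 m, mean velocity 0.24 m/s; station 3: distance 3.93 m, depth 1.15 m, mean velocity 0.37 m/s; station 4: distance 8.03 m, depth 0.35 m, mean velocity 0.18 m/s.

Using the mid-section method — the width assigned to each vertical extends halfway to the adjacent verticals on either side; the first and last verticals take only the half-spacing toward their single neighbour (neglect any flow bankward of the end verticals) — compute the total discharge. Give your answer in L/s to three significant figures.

w_1 = (2.45 − 0.76)/2 = 0.845 m; q_1 = 0.23 × 0.29 × 0.845 = 0.05636 m³/s
w_2 = (3.93 − 0.76)/2 = 1.585 m; q_2 = 0.24 × 0.68 × 1.585 = 0.2587 m³/s
w_3 = (8.03 − 2.45)/2 = 2.79 m; q_3 = 0.37 × 1.15 × 2.79 = 1.187 m³/s
w_4 = (8.03 − 3.93)/2 = 2.05 m; q_4 = 0.18 × 0.35 × 2.05 = 0.1292 m³/s
Q = Σ qᵢ = 1.631 m³/s
= 1.631 × 1000 = 1631 L/s

1630 L/s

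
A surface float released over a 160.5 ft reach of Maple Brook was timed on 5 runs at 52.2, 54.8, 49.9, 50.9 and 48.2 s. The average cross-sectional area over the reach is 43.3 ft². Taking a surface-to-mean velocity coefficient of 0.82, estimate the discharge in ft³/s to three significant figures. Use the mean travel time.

t̄ = (52.2 + 54.8 + 49.9 + 50.9 + 48.2) / 5 = 51.2 s
v_surface = L / t̄ = 160.5 / 51.2 = 3.135 ft/s
v_mean = 0.82 × 3.135 = 2.571 ft/s
Q = A × v_mean = 43.3 × 2.571 = 111.3 ft³/s

111 ft³/s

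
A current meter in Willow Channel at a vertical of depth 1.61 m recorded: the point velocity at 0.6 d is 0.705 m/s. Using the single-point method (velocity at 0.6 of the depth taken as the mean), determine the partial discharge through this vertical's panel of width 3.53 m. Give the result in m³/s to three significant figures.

4.01 m³/s

v̄ = v₀.₆ = 0.705 m/s
q = v̄ × d × w = 0.7050 × 1.61 × 3.53 = 4.007 m³/s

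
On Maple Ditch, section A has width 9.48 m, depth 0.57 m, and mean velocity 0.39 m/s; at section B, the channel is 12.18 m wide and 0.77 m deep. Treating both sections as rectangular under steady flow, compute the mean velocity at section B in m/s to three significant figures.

Q = A₁V₁ = (9.48×0.57) × 0.39 = 2.107 m³/s
A₂ = 12.18 × 0.77 = 9.379 m²
V₂ = Q/A₂ = 2.107/9.379 = 0.2247 m/s

0.225 m/s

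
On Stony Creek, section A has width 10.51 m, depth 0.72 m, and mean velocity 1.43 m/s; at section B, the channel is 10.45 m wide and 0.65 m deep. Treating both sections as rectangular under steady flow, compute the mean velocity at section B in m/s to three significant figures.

Q = A₁V₁ = (10.51×0.72) × 1.43 = 10.82 m³/s
A₂ = 10.45 × 0.65 = 6.793 m²
V₂ = Q/A₂ = 10.82/6.793 = 1.593 m/s

1.59 m/s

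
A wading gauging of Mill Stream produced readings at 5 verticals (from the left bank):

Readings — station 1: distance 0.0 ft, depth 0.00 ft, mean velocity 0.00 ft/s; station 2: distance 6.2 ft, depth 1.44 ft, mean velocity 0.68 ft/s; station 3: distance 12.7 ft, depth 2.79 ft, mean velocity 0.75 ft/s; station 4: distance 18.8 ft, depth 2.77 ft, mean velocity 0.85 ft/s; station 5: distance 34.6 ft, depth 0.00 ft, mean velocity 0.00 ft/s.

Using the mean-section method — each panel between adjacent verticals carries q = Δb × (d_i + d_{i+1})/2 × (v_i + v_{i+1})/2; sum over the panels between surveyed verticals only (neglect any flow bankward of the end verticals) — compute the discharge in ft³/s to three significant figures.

Panel 1-2: Δb = 6.2 ft, d̄ = (0.00+1.44)/2 = 0.72, v̄ = (0.00+0.68)/2 = 0.34 → q = 6.2×0.72×0.34 = 1.518 ft³/s
Panel 2-3: Δb = 6.5 ft, d̄ = (1.44+2.79)/2 = 2.115, v̄ = (0.68+0.75)/2 = 0.715 → q = 6.5×2.115×0.715 = 9.829 ft³/s
Panel 3-4: Δb = 6.1 ft, d̄ = (2.79+2.77)/2 = 2.78, v̄ = (0.75+0.85)/2 = 0.8 → q = 6.1×2.78×0.8 = 13.57 ft³/s
Panel 4-5: Δb = 15.8 ft, d̄ = (2.77+0.00)/2 = 1.385, v̄ = (0.85+0.00)/2 = 0.425 → q = 15.8×1.385×0.425 = 9.300 ft³/s
Q = Σ q = 34.21 ft³/s

34.2 ft³/s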